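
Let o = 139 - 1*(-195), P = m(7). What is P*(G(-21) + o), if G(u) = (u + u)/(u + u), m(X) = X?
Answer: 2345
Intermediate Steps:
P = 7
o = 334 (o = 139 + 195 = 334)
G(u) = 1 (G(u) = (2*u)/((2*u)) = (2*u)*(1/(2*u)) = 1)
P*(G(-21) + o) = 7*(1 + 334) = 7*335 = 2345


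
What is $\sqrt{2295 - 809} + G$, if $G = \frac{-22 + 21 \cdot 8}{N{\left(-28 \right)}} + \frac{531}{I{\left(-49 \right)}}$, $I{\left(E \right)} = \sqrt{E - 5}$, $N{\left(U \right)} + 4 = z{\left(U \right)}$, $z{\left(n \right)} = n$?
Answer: $- \frac{73}{16} + \sqrt{1486} - \frac{59 i \sqrt{6}}{2} \approx 33.986 - 72.26 i$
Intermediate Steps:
$N{\left(U \right)} = -4 + U$
$I{\left(E \right)} = \sqrt{-5 + E}$
$G = - \frac{73}{16} - \frac{59 i \sqrt{6}}{2}$ ($G = \frac{-22 + 21 \cdot 8}{-4 - 28} + \frac{531}{\sqrt{-5 - 49}} = \frac{-22 + 168}{-32} + \frac{531}{\sqrt{-54}} = 146 \left(- \frac{1}{32}\right) + \frac{531}{3 i \sqrt{6}} = - \frac{73}{16} + 531 \left(- \frac{i \sqrt{6}}{18}\right) = - \frac{73}{16} - \frac{59 i \sqrt{6}}{2} \approx -4.5625 - 72.26 i$)
$\sqrt{2295 - 809} + G = \sqrt{2295 - 809} - \left(\frac{73}{16} + \frac{59 i \sqrt{6}}{2}\right) = \sqrt{1486} - \left(\frac{73}{16} + \frac{59 i \sqrt{6}}{2}\right) = - \frac{73}{16} + \sqrt{1486} - \frac{59 i \sqrt{6}}{2}$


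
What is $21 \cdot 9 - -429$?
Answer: $618$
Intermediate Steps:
$21 \cdot 9 - -429 = 189 + 429 = 618$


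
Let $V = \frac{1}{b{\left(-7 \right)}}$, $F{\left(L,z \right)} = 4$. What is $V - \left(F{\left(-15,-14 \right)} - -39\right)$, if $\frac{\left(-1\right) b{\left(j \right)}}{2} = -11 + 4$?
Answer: $- \frac{601}{14} \approx -42.929$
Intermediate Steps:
$b{\left(j \right)} = 14$ ($b{\left(j \right)} = - 2 \left(-11 + 4\right) = \left(-2\right) \left(-7\right) = 14$)
$V = \frac{1}{14} \approx 0.071429$
$V - \left(F{\left(-15,-14 \right)} - -39\right) = \frac{1}{14} - \left(4 - -39\right) = \frac{1}{14} - \left(4 + 39\right) = \frac{1}{14} - 43 = - \frac{601}{14}$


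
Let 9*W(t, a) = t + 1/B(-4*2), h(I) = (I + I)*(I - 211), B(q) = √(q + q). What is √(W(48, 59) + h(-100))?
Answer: √(2239392 - I)/6 ≈ 249.41 - 5.5687e-5*I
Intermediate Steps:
B(q) = √2*√q (B(q) = √(2*q) = √2*√q)
h(I) = 2*I*(-211 + I) (h(I) = (2*I)*(-211 + I) = 2*I*(-211 + I))
W(t, a) = -I/36 + t/9 (W(t, a) = (t + 1/(√2*√(-4*2)))/9 = (t + 1/(√2*√(-8)))/9 = (t + 1/(√2*(2*I*√2)))/9 = (t + 1/(4*I))/9 = (t - I/4)/9 = -I/36 + t/9)
√(W(48, 59) + h(-100)) = √((-I/36 + (⅑)*48) + 2*(-100)*(-211 - 100)) = √((-I/36 + 16/3) + 2*(-100)*(-311)) = √((16/3 - I/36) + 62200) = √(186616/3 - I/36)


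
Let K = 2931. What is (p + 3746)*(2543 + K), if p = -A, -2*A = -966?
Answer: 17861662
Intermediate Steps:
A = 483 (A = -½*(-966) = 483)
p = -483 (p = -1*483 = -483)
(p + 3746)*(2543 + K) = (-483 + 3746)*(2543 + 2931) = 3263*5474 = 17861662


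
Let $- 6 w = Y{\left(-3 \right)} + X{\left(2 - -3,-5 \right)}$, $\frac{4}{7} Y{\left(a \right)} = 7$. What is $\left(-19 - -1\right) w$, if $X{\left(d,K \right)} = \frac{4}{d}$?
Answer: $\frac{783}{20} \approx 39.15$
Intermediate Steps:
$Y{\left(a \right)} = \frac{49}{4}$ ($Y{\left(a \right)} = \frac{7}{4} \cdot 7 = \frac{49}{4}$)
$w = - \frac{87}{40}$ ($w = - \frac{\frac{49}{4} + \frac{4}{2 - -3}}{6} = - \frac{\frac{49}{4} + \frac{4}{2 + 3}}{6} = - \frac{\frac{49}{4} + \frac{4}{5}}{6} = \left(- \frac{1}{6}\right) \frac{261}{20} = - \frac{87}{40} \approx -2.175$)
$\left(-19 - -1\right) w = \left(-19 - -1\right) \left(- \frac{87}{40}\right) = \left(-19 + 1\right) \left(- \frac{87}{40}\right) = \left(-18\right) \left(- \frac{87}{40}\right) = \frac{783}{20}$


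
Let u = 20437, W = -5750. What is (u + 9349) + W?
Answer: 24036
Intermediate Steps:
(u + 9349) + W = (20437 + 9349) - 5750 = 29786 - 5750 = 24036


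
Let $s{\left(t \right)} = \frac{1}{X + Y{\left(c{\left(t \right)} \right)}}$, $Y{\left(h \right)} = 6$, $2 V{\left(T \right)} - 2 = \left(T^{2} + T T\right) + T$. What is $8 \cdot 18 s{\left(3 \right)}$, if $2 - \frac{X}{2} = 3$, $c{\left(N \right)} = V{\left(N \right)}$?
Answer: $36$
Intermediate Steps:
$V{\left(T \right)} = 1 + T^{2} + \frac{T}{2}$ ($V{\left(T \right)} = 1 + \frac{\left(T^{2} + T T\right) + T}{2} = 1 + \frac{\left(T^{2} + T^{2}\right) + T}{2} = 1 + \frac{2 T^{2} + T}{2} = 1 + \frac{T + 2 T^{2}}{2} = 1 + \left(T^{2} + \frac{T}{2}\right) = 1 + T^{2} + \frac{T}{2}$)
$c{\left(N \right)} = 1 + N^{2} + \frac{N}{2}$
$X = -2$ ($X = 4 - 6 = -2$)
$s{\left(t \right)} = \frac{1}{4}$ ($s{\left(t \right)} = \frac{1}{-2 + 6} = \frac{1}{4}$)
$8 \cdot 18 s{\left(3 \right)} = 8 \cdot 18 \cdot \frac{1}{4} = 144 \cdot \frac{1}{4} = 36$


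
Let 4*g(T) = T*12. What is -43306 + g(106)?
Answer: -42988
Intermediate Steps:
g(T) = 3*T (g(T) = (T*12)/4 = (12*T)/4 = 3*T)
-43306 + g(106) = -43306 + 3*106 = -43306 + 318 = -42988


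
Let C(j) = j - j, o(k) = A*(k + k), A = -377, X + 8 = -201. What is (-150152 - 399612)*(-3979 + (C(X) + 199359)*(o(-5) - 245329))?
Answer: 26474965519340240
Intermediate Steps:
X = -209 (X = -8 - 201 = -209)
o(k) = -754*k (o(k) = -377*(k + k) = -754*k)
C(j) = 0
(-150152 - 399612)*(-3979 + (C(X) + 199359)*(o(-5) - 245329)) = (-150152 - 399612)*(-3979 + (0 + 199359)*(-754*(-5) - 245329)) = -549764*(-3979 + 199359*(3770 - 245329)) = -549764*(-3979 + 199359*(-241559)) = -549764*(-3979 - 48156960681) = -549764*(-48156964660) = 26474965519340240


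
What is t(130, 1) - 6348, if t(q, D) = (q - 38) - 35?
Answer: -6291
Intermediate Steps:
t(q, D) = -73 + q (t(q, D) = (-38 + q) - 35 = -73 + q)
t(130, 1) - 6348 = (-73 + 130) - 6348 = 57 - 6348 = -6291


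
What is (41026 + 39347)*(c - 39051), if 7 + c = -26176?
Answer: -5243052282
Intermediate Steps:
c = -26183 (c = -7 - 26176 = -26183)
(41026 + 39347)*(c - 39051) = (41026 + 39347)*(-26183 - 39051) = 80373*(-65234) = -5243052282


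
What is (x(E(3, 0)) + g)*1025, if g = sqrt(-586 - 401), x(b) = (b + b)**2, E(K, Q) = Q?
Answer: 1025*I*sqrt(987) ≈ 32202.0*I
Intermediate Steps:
x(b) = 4*b**2 (x(b) = (2*b)**2 = 4*b**2)
g = I*sqrt(987) (g = sqrt(-987) = I*sqrt(987) ≈ 31.417*I)
(x(E(3, 0)) + g)*1025 = (4*0**2 + I*sqrt(987))*1025 = (4*0 + I*sqrt(987))*1025 = (0 + I*sqrt(987))*1025 = (I*sqrt(987))*1025 = 1025*I*sqrt(987)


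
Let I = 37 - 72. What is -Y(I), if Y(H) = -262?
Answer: 262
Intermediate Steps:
I = -35
-Y(I) = -1*(-262) = 262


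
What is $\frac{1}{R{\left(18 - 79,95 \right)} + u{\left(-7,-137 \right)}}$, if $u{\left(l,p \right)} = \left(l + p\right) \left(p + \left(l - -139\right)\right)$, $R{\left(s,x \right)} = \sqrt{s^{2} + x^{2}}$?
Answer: $\frac{360}{252827} - \frac{\sqrt{12746}}{505654} \approx 0.0012006$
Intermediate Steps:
$u{\left(l,p \right)} = \left(l + p\right) \left(139 + l + p\right)$ ($u{\left(l,p \right)} = \left(l + p\right) \left(p + \left(l + 139\right)\right) = \left(l + p\right) \left(p + \left(139 + l\right)\right) = \left(l + p\right) \left(139 + l + p\right)$)
$\frac{1}{R{\left(18 - 79,95 \right)} + u{\left(-7,-137 \right)}} = \frac{1}{\sqrt{\left(18 - 79\right)^{2} + 95^{2}} + \left(\left(-7\right)^{2} + \left(-137\right)^{2} + 139 \left(-7\right) + 139 \left(-137\right) + 2 \left(-7\right) \left(-137\right)\right)} = \frac{1}{\sqrt{\left(-61\right)^{2} + 9025} + \left(49 + 18769 - 973 - 19043 + 1918\right)} = \frac{1}{\sqrt{3721 + 9025} + 720} = \frac{1}{\sqrt{12746} + 720} = \frac{1}{720 + \sqrt{12746}}$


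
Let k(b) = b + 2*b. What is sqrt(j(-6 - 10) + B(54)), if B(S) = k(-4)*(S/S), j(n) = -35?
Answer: I*sqrt(47) ≈ 6.8557*I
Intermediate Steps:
k(b) = 3*b
B(S) = -12 (B(S) = (3*(-4))*(S/S) = -12*1 = -12)
sqrt(j(-6 - 10) + B(54)) = sqrt(-35 - 12) = sqrt(-47) = I*sqrt(47)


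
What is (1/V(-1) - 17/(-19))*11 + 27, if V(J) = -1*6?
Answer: 3991/114 ≈ 35.009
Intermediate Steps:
V(J) = -6
(1/V(-1) - 17/(-19))*11 + 27 = (1/(-6) - 17/(-19))*11 + 27 = (1*(-⅙) - 17*(-1/19))*11 + 27 = (-⅙ + 17/19)*11 + 27 = (83/114)*11 + 27 = 913/114 + 27 = 3991/114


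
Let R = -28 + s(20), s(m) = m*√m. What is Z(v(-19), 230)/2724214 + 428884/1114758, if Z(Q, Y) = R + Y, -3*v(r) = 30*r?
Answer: 292149244573/759209837553 + 20*√5/1362107 ≈ 0.38484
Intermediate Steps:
s(m) = m^(3/2)
v(r) = -10*r
R = -28 + 40*√5 (R = -28 + 20^(3/2) = -28 + 40*√5 ≈ 61.443)
Z(Q, Y) = -28 + Y + 40*√5 (Z(Q, Y) = (-28 + 40*√5) + Y = -28 + Y + 40*√5)
Z(v(-19), 230)/2724214 + 428884/1114758 = (-28 + 230 + 40*√5)/2724214 + 428884/1114758 = (202 + 40*√5)*(1/2724214) + 428884*(1/1114758) = (101/1362107 + 20*√5/1362107) + 214442/557379 = 292149244573/759209837553 + 20*√5/1362107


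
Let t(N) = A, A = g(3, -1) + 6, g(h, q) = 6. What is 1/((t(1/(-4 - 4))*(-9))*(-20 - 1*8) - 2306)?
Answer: 1/718 ≈ 0.0013928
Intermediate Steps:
A = 12 (A = 6 + 6 = 12)
t(N) = 12
1/((t(1/(-4 - 4))*(-9))*(-20 - 1*8) - 2306) = 1/((12*(-9))*(-20 - 1*8) - 2306) = 1/(-108*(-20 - 8) - 2306) = 1/(-108*(-28) - 2306) = 1/(3024 - 2306) = 1/718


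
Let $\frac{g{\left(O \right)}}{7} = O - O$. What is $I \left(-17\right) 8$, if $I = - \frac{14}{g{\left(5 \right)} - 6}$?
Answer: $- \frac{952}{3} \approx -317.33$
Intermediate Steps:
$g{\left(O \right)} = 0$ ($g{\left(O \right)} = 7 \left(O - O\right) = 7 \cdot 0 = 0$)
$I = \frac{7}{3}$ ($I = - \frac{14}{0 - 6} = - \frac{14}{-6} = \left(-14\right) \left(- \frac{1}{6}\right) = \frac{7}{3} \approx 2.3333$)
$I \left(-17\right) 8 = \frac{7}{3} \left(-17\right) 8 = \left(- \frac{119}{3}\right) 8 = - \frac{952}{3}$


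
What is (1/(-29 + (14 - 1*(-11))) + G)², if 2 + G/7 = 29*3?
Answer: 5659641/16 ≈ 3.5373e+5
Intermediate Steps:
G = 595 (G = -14 + 7*(29*3) = -14 + 7*87 = -14 + 609 = 595)
(1/(-29 + (14 - 1*(-11))) + G)² = (1/(-29 + (14 - 1*(-11))) + 595)² = (1/(-29 + (14 + 11)) + 595)² = (1/(-29 + 25) + 595)² = (1/(-4) + 595)² = (-¼ + 595)² = (2379/4)² = 5659641/16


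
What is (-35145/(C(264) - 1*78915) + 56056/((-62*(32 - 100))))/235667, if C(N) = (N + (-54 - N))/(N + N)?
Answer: 16763399741/287495419483087 ≈ 5.8308e-5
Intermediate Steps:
C(N) = -27/N (C(N) = -54*1/(2*N) = -27/N)
(-35145/(C(264) - 1*78915) + 56056/((-62*(32 - 100))))/235667 = (-35145/(-27/264 - 1*78915) + 56056/((-62*(32 - 100))))/235667 = (-35145/(-27*1/264 - 78915) + 56056/((-62*(-68))))*(1/235667) = (-35145/(-9/88 - 78915) + 56056/4216)*(1/235667) = (-35145/(-6944529/88) + 56056*(1/4216))*(1/235667) = (-35145*(-88/6944529) + 7007/527)*(1/235667) = (1030920/2314843 + 7007/527)*(1/235667) = (16763399741/1219922261)*(1/235667) = 16763399741/287495419483087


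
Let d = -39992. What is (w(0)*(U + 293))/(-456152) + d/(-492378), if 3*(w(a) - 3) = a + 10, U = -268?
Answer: 478012393/5910505512 ≈ 0.080875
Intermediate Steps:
w(a) = 19/3 + a/3 (w(a) = 3 + (a + 10)/3 = 3 + (10 + a)/3 = 3 + (10/3 + a/3) = 19/3 + a/3)
(w(0)*(U + 293))/(-456152) + d/(-492378) = ((19/3 + (⅓)*0)*(-268 + 293))/(-456152) - 39992/(-492378) = ((19/3 + 0)*25)*(-1/456152) - 39992*(-1/492378) = ((19/3)*25)*(-1/456152) + 19996/246189 = (475/3)*(-1/456152) + 19996/246189 = -25/72024 + 19996/246189 = 478012393/5910505512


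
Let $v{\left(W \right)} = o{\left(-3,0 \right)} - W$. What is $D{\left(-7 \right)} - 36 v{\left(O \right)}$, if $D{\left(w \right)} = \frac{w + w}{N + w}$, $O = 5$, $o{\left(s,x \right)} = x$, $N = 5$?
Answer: $187$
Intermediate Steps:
$v{\left(W \right)} = - W$ ($v{\left(W \right)} = 0 - W = - W$)
$D{\left(w \right)} = \frac{2 w}{5 + w}$ ($D{\left(w \right)} = \frac{w + w}{5 + w} = \frac{2 w}{5 + w}$)
$D{\left(-7 \right)} - 36 v{\left(O \right)} = 2 \left(-7\right) \frac{1}{5 - 7} - 36 \left(\left(-1\right) 5\right) = 2 \left(-7\right) \frac{1}{-2} - -180 = 2 \left(-7\right) \left(- \frac{1}{2}\right) + 180 = 7 + 180 = 187$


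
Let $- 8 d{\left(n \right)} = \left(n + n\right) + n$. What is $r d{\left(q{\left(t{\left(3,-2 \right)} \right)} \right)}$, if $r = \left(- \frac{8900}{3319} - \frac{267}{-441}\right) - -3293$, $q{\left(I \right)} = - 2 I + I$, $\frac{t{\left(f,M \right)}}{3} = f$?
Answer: $\frac{3612642165}{325262} \approx 11107.0$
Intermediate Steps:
$t{\left(f,M \right)} = 3 f$
$q{\left(I \right)} = - I$
$d{\left(n \right)} = - \frac{3 n}{8}$ ($d{\left(n \right)} = - \frac{\left(n + n\right) + n}{8} = - \frac{2 n + n}{8} = - \frac{3 n}{8}$)
$r = \frac{1605618740}{487893}$ ($r = \left(\left(-8900\right) \frac{1}{3319} - - \frac{89}{147}\right) + 3293 = \left(- \frac{8900}{3319} + \frac{89}{147}\right) + 3293 = - \frac{1012909}{487893} + 3293 = \frac{1605618740}{487893} \approx 3290.9$)
$r d{\left(q{\left(t{\left(3,-2 \right)} \right)} \right)} = \frac{1605618740 \left(- \frac{3 \left(- 3 \cdot 3\right)}{8}\right)}{487893} = \frac{1605618740 \left(- \frac{3 \left(\left(-1\right) 9\right)}{8}\right)}{487893} = \frac{1605618740 \left(\left(- \frac{3}{8}\right) \left(-9\right)\right)}{487893} = \frac{1605618740}{487893} \cdot \frac{27}{8} = \frac{3612642165}{325262}$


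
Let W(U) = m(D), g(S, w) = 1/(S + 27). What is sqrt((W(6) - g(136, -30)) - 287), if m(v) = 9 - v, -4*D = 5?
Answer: I*sqrt(29412535)/326 ≈ 16.636*I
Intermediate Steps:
g(S, w) = 1/(27 + S)
D = -5/4 (D = -1/4*5 = -5/4 ≈ -1.2500)
W(U) = 41/4 (W(U) = 9 - 1*(-5/4) = 9 + 5/4 = 41/4)
sqrt((W(6) - g(136, -30)) - 287) = sqrt((41/4 - 1/(27 + 136)) - 287) = sqrt((41/4 - 1/163) - 287) = sqrt(6679/652 - 287) = sqrt(-180445/652) = I*sqrt(29412535)/326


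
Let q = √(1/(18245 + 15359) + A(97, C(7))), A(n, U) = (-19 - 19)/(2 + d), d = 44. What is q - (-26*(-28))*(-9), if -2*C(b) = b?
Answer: 6552 + I*√123363804019/386446 ≈ 6552.0 + 0.90888*I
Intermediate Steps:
C(b) = -b/2
A(n, U) = -19/23 (A(n, U) = (-19 - 19)/(2 + 44) = -38/46 = -38*1/46 = -19/23)
q = I*√123363804019/386446 (q = √(1/(18245 + 15359) - 19/23) = √(1/33604 - 19/23) = √(-638453/772892) = I*√123363804019/386446 ≈ 0.90888*I)
q - (-26*(-28))*(-9) = I*√123363804019/386446 - (-26*(-28))*(-9) = I*√123363804019/386446 - 728*(-9) = I*√123363804019/386446 - 1*(-6552) = I*√123363804019/386446 + 6552 = 6552 + I*√123363804019/386446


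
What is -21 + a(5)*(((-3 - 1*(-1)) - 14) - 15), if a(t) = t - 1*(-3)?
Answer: -269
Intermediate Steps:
a(t) = 3 + t (a(t) = t + 3 = 3 + t)
-21 + a(5)*(((-3 - 1*(-1)) - 14) - 15) = -21 + (3 + 5)*(((-3 - 1*(-1)) - 14) - 15) = -21 + 8*(((-3 + 1) - 14) - 15) = -21 + 8*((-2 - 14) - 15) = -21 + 8*(-16 - 15) = -21 + 8*(-31) = -21 - 248 = -269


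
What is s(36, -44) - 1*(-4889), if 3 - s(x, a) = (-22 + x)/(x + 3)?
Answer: 190774/39 ≈ 4891.6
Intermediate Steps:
s(x, a) = 3 - (-22 + x)/(3 + x) (s(x, a) = 3 - (-22 + x)/(x + 3) = 3 - (-22 + x)/(3 + x))
s(36, -44) - 1*(-4889) = (31 + 2*36)/(3 + 36) - 1*(-4889) = (31 + 72)/39 + 4889 = (1/39)*103 + 4889 = 103/39 + 4889 = 190774/39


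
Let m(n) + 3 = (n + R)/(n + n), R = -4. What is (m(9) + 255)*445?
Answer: 2020745/18 ≈ 1.1226e+5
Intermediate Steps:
m(n) = -3 + (-4 + n)/(2*n) (m(n) = -3 + (n - 4)/(n + n) = -3 + (-4 + n)/((2*n)) = -3 + (-4 + n)*(1/(2*n)) = -3 + (-4 + n)/(2*n))
(m(9) + 255)*445 = ((-5/2 - 2/9) + 255)*445 = (-49/18 + 255)*445 = (4541/18)*445 = 2020745/18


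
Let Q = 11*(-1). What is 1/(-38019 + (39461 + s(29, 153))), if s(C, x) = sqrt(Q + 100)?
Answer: 1442/2079275 - sqrt(89)/2079275 ≈ 0.00068897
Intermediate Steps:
Q = -11
s(C, x) = sqrt(89) (s(C, x) = sqrt(-11 + 100) = sqrt(89))
1/(-38019 + (39461 + s(29, 153))) = 1/(-38019 + (39461 + sqrt(89))) = 1/(1442 + sqrt(89))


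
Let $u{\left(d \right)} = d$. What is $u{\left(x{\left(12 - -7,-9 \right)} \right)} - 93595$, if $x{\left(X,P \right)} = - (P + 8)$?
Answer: $-93594$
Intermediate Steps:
$x{\left(X,P \right)} = -8 - P$ ($x{\left(X,P \right)} = - (8 + P) = -8 - P$)
$u{\left(x{\left(12 - -7,-9 \right)} \right)} - 93595 = \left(-8 - -9\right) - 93595 = \left(-8 + 9\right) - 93595 = 1 - 93595 = -93594$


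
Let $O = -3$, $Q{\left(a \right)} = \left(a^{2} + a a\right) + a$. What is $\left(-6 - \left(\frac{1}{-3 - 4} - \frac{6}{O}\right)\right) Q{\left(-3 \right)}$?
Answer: $- \frac{825}{7} \approx -117.86$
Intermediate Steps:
$Q{\left(a \right)} = a + 2 a^{2}$ ($Q{\left(a \right)} = \left(a^{2} + a^{2}\right) + a = 2 a^{2} + a = a + 2 a^{2}$)
$\left(-6 - \left(\frac{1}{-3 - 4} - \frac{6}{O}\right)\right) Q{\left(-3 \right)} = \left(-6 - \left(2 + \frac{1}{-3 - 4}\right)\right) \left(- 3 \left(1 + 2 \left(-3\right)\right)\right) = \left(-6 + \left(- \frac{1}{-7} + 6 \left(- \frac{1}{3}\right)\right)\right) \left(- 3 \left(1 - 6\right)\right) = \left(-6 - \frac{13}{7}\right) \left(\left(-3\right) \left(-5\right)\right) = \left(-6 + \left(\frac{1}{7} - 2\right)\right) 15 = \left(-6 - \frac{13}{7}\right) 15 = \left(- \frac{55}{7}\right) 15 = - \frac{825}{7}$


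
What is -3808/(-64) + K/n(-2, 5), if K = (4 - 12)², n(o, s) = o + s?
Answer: 485/6 ≈ 80.833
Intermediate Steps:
K = 64 (K = (-8)² = 64)
-3808/(-64) + K/n(-2, 5) = -3808/(-64) + 64/(-2 + 5) = -3808*(-1/64) + 64/3 = 119/2 + 64*(⅓) = 119/2 + 64/3 = 485/6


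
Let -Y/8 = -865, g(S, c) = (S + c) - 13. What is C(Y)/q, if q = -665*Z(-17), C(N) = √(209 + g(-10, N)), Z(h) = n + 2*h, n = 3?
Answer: √7106/20615 ≈ 0.0040891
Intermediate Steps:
Z(h) = 3 + 2*h
g(S, c) = -13 + S + c
Y = 6920 (Y = -8*(-865) = 6920)
C(N) = √(186 + N) (C(N) = √(209 + (-13 - 10 + N)) = √(209 + (-23 + N)) = √(186 + N))
q = 20615 (q = -665*(3 + 2*(-17)) = -665*(3 - 34) = -665*(-31) = 20615)
C(Y)/q = √(186 + 6920)/20615 = √7106*(1/20615) = √7106/20615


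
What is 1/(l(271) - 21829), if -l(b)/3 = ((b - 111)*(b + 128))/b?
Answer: -271/6107179 ≈ -4.4374e-5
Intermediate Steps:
l(b) = -3*(-111 + b)*(128 + b)/b (l(b) = -3*(b - 111)*(b + 128)/b = -3*(-111 + b)*(128 + b)/b)
1/(l(271) - 21829) = 1/((-51 - 3*271 + 42624/271) - 21829) = 1/((-51 - 813 + 42624*(1/271)) - 21829) = 1/((-51 - 813 + 42624/271) - 21829) = 1/(-191520/271 - 21829) = 1/(-6107179/271) = -271/6107179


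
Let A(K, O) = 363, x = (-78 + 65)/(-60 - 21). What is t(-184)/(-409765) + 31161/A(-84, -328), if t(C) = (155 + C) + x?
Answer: 344754836111/4016106765 ≈ 85.843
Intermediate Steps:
x = 13/81 (x = -13/(-81) = -13*(-1/81) = 13/81 ≈ 0.16049)
t(C) = 12568/81 + C (t(C) = (155 + C) + 13/81 = 12568/81 + C)
t(-184)/(-409765) + 31161/A(-84, -328) = (12568/81 - 184)/(-409765) + 31161/363 = -2336/81*(-1/409765) + 31161*(1/363) = 2336/33190965 + 10387/121 = 344754836111/4016106765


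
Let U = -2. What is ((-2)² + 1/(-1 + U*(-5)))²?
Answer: 1369/81 ≈ 16.901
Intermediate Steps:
((-2)² + 1/(-1 + U*(-5)))² = ((-2)² + 1/(-1 - 2*(-5)))² = (4 + 1/(-1 + 10))² = (4 + 1/9)² = (4 + ⅑)² = (37/9)² = 1369/81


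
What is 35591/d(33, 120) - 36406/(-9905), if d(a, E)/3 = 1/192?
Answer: 22561883126/9905 ≈ 2.2778e+6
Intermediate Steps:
d(a, E) = 1/64 (d(a, E) = 3/192 = 3*(1/192) = 1/64)
35591/d(33, 120) - 36406/(-9905) = 35591/(1/64) - 36406/(-9905) = 35591*64 - 36406*(-1/9905) = 2277824 + 36406/9905 = 22561883126/9905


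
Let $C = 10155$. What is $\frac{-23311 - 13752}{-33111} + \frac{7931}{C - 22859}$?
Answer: $\frac{16018847}{32357088} \approx 0.49506$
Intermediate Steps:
$\frac{-23311 - 13752}{-33111} + \frac{7931}{C - 22859} = \frac{-23311 - 13752}{-33111} + \frac{7931}{10155 - 22859} = \left(-37063\right) \left(- \frac{1}{33111}\right) + \frac{7931}{10155 - 22859} = \frac{2851}{2547} + \frac{7931}{-12704} = \frac{2851}{2547} + 7931 \left(- \frac{1}{12704}\right) = \frac{2851}{2547} - \frac{7931}{12704} = \frac{16018847}{32357088}$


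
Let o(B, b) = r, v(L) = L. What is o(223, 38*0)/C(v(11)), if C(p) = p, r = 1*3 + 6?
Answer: 9/11 ≈ 0.81818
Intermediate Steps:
r = 9 (r = 3 + 6 = 9)
o(B, b) = 9
o(223, 38*0)/C(v(11)) = 9/11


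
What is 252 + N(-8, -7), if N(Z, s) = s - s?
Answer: 252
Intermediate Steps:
N(Z, s) = 0
252 + N(-8, -7) = 252 + 0 = 252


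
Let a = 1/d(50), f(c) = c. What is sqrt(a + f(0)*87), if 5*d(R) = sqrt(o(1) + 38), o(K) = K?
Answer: sqrt(5)*39**(3/4)/39 ≈ 0.89478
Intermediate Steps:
d(R) = sqrt(39)/5 (d(R) = sqrt(1 + 38)/5 = sqrt(39)/5)
a = 5*sqrt(39)/39 (a = 1/(sqrt(39)/5) = 5*sqrt(39)/39 ≈ 0.80064)
sqrt(a + f(0)*87) = sqrt(5*sqrt(39)/39 + 0*87) = sqrt(5*sqrt(39)/39 + 0) = sqrt(5*sqrt(39)/39) = 39**(3/4)*(39*sqrt(5))/1521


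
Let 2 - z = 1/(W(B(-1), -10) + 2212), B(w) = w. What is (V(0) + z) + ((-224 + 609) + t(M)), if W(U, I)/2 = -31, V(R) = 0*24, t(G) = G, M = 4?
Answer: 840649/2150 ≈ 391.00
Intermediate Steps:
V(R) = 0
W(U, I) = -62 (W(U, I) = 2*(-31) = -62)
z = 4299/2150 (z = 2 - 1/(-62 + 2212) = 2 - 1/2150 = 4299/2150 ≈ 1.9995)
(V(0) + z) + ((-224 + 609) + t(M)) = (0 + 4299/2150) + ((-224 + 609) + 4) = 4299/2150 + (385 + 4) = 4299/2150 + 389 = 840649/2150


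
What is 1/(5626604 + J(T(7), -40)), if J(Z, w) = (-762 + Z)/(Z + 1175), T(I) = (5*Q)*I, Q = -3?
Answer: 1070/6020465413 ≈ 1.7773e-7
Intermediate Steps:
T(I) = -15*I (T(I) = (5*(-3))*I = -15*I)
J(Z, w) = (-762 + Z)/(1175 + Z)
1/(5626604 + J(T(7), -40)) = 1/(5626604 + (-762 - 15*7)/(1175 - 15*7)) = 1/(5626604 + (-762 - 105)/(1175 - 105)) = 1/(5626604 - 867/1070) = 1/(6020465413/1070) = 1070/6020465413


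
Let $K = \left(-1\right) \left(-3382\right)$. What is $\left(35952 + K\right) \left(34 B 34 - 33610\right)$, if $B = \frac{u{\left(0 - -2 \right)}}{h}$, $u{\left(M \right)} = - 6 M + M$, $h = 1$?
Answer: $-1776716780$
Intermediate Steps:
$K = 3382$
$u{\left(M \right)} = - 5 M$
$B = -10$ ($B = \frac{\left(-5\right) \left(0 - -2\right)}{1} = - 5 \left(0 + 2\right) 1 = \left(-5\right) 2 \cdot 1 = \left(-10\right) 1 = -10$)
$\left(35952 + K\right) \left(34 B 34 - 33610\right) = \left(35952 + 3382\right) \left(34 \left(-10\right) 34 - 33610\right) = 39334 \left(\left(-340\right) 34 - 33610\right) = 39334 \left(-11560 - 33610\right) = 39334 \left(-45170\right) = -1776716780$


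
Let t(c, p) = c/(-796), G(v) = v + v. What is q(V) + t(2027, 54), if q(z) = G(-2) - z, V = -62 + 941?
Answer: -704895/796 ≈ -885.55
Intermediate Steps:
G(v) = 2*v
t(c, p) = -c/796 (t(c, p) = c*(-1/796) = -c/796)
V = 879
q(z) = -4 - z (q(z) = 2*(-2) - z = -4 - z)
q(V) + t(2027, 54) = (-4 - 1*879) - 1/796*2027 = (-4 - 879) - 2027/796 = -883 - 2027/796 = -704895/796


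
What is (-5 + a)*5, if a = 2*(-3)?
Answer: -55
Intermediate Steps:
a = -6
(-5 + a)*5 = (-5 - 6)*5 = -11*5 = -55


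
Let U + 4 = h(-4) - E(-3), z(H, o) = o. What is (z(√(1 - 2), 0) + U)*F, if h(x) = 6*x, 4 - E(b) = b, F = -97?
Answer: 3395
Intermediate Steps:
E(b) = 4 - b
U = -35 (U = -4 + (6*(-4) - (4 - 1*(-3))) = -4 + (-24 - (4 + 3)) = -4 + (-24 - 1*7) = -4 + (-24 - 7) = -4 - 31 = -35)
(z(√(1 - 2), 0) + U)*F = (0 - 35)*(-97) = -35*(-97) = 3395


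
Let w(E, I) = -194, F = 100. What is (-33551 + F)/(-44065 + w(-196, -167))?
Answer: 33451/44259 ≈ 0.75580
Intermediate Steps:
(-33551 + F)/(-44065 + w(-196, -167)) = (-33551 + 100)/(-44065 - 194) = -33451/(-44259) = -33451*(-1/44259) = 33451/44259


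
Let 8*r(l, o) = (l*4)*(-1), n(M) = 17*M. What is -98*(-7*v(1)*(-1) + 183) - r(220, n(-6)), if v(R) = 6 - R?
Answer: -21254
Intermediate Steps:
r(l, o) = -l/2 (r(l, o) = ((l*4)*(-1))/8 = ((4*l)*(-1))/8 = (-4*l)/8 = -l/2)
-98*(-7*v(1)*(-1) + 183) - r(220, n(-6)) = -98*(-7*(6 - 1*1)*(-1) + 183) - (-1)*220/2 = -98*(-7*(6 - 1)*(-1) + 183) - 1*(-110) = -98*(-7*5*(-1) + 183) + 110 = -98*(-35*(-1) + 183) + 110 = -98*(35 + 183) + 110 = -98*218 + 110 = -21364 + 110 = -21254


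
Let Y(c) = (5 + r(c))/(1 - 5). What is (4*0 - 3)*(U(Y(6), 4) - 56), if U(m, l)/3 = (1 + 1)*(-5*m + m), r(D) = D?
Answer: -30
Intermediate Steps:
Y(c) = -5/4 - c/4 (Y(c) = (5 + c)/(1 - 5) = (5 + c)/(-4) = (5 + c)*(-¼) = -5/4 - c/4)
U(m, l) = -24*m (U(m, l) = 3*((1 + 1)*(-5*m + m)) = 3*(2*(-4*m)) = 3*(-8*m) = -24*m)
(4*0 - 3)*(U(Y(6), 4) - 56) = (4*0 - 3)*(-24*(-5/4 - ¼*6) - 56) = (0 - 3)*(-24*(-5/4 - 3/2) - 56) = -3*(-24*(-11/4) - 56) = -3*(66 - 56) = -3*10 = -30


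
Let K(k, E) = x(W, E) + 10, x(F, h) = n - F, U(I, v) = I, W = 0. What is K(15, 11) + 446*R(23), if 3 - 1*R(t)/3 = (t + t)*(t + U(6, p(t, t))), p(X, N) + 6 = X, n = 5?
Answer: -1780863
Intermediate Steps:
p(X, N) = -6 + X
R(t) = 9 - 6*t*(6 + t) (R(t) = 9 - 3*(t + t)*(t + 6) = 9 - 3*2*t*(6 + t) = 9 - 6*t*(6 + t))
x(F, h) = 5 - F
K(k, E) = 15 (K(k, E) = (5 - 1*0) + 10 = (5 + 0) + 10 = 5 + 10 = 15)
K(15, 11) + 446*R(23) = 15 + 446*(9 - 36*23 - 6*23**2) = 15 + 446*(9 - 828 - 6*529) = 15 + 446*(9 - 828 - 3174) = 15 + 446*(-3993) = 15 - 1780878 = -1780863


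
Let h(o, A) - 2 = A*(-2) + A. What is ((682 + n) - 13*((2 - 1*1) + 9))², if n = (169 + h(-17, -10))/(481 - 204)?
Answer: 23435017225/76729 ≈ 3.0543e+5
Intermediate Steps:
h(o, A) = 2 - A (h(o, A) = 2 + (A*(-2) + A) = 2 + (-2*A + A) = 2 - A)
n = 181/277 (n = (169 + (2 - 1*(-10)))/(481 - 204) = (169 + (2 + 10))/277 = (169 + 12)*(1/277) = 181*(1/277) = 181/277 ≈ 0.65343)
((682 + n) - 13*((2 - 1*1) + 9))² = ((682 + 181/277) - 13*((2 - 1*1) + 9))² = (189095/277 - 13*((2 - 1) + 9))² = (189095/277 - 13*(1 + 9))² = (189095/277 - 13*10)² = (189095/277 - 130)² = (153085/277)² = 23435017225/76729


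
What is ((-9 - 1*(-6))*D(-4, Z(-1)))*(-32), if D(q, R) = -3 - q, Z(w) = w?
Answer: 96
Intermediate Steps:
((-9 - 1*(-6))*D(-4, Z(-1)))*(-32) = ((-9 - 1*(-6))*(-3 - 1*(-4)))*(-32) = ((-9 + 6)*(-3 + 4))*(-32) = -3*1*(-32) = -3*(-32) = 96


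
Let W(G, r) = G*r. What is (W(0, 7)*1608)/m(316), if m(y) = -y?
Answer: 0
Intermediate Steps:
(W(0, 7)*1608)/m(316) = ((0*7)*1608)/((-1*316)) = (0*1608)/(-316) = 0*(-1/316) = 0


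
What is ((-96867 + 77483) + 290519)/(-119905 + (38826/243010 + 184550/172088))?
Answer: -2834655750409700/1253567060413053 ≈ -2.2613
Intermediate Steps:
((-96867 + 77483) + 290519)/(-119905 + (38826/243010 + 184550/172088)) = (-19384 + 290519)/(-119905 + (38826*(1/243010) + 184550*(1/172088))) = 271135/(-119905 + (19413/121505 + 92275/86044)) = 271135/(-119905 + 12882246047/10454776220) = 271135/(-1253567060413053/10454776220) = 271135*(-10454776220/1253567060413053) = -2834655750409700/1253567060413053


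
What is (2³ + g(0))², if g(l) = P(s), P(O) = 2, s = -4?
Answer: 100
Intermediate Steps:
g(l) = 2
(2³ + g(0))² = (2³ + 2)² = (8 + 2)² = 10² = 100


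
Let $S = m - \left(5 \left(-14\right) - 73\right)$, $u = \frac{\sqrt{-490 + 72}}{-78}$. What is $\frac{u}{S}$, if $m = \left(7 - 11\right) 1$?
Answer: $- \frac{i \sqrt{418}}{10842} \approx - 0.0018857 i$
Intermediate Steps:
$m = -4$ ($m = \left(-4\right) 1 = -4$)
$u = - \frac{i \sqrt{418}}{78}$ ($u = \sqrt{-418} \left(- \frac{1}{78}\right) = i \sqrt{418} \left(- \frac{1}{78}\right) = - \frac{i \sqrt{418}}{78} \approx - 0.26212 i$)
$S = 139$ ($S = -4 - \left(5 \left(-14\right) - 73\right) = -4 - \left(-70 - 73\right) = -4 - -143 = -4 + 143 = 139$)
$\frac{u}{S} = \frac{\left(- \frac{1}{78}\right) i \sqrt{418}}{139} = - \frac{i \sqrt{418}}{78} \cdot \frac{1}{139} = - \frac{i \sqrt{418}}{10842}$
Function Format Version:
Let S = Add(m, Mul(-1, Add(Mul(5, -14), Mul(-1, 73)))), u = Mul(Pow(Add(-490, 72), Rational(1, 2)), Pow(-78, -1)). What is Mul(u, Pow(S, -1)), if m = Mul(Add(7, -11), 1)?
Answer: Mul(Rational(-1, 10842), I, Pow(418, Rational(1, 2))) ≈ Mul(-0.0018857, I)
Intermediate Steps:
m = -4 (m = Mul(-4, 1) = -4)
u = Mul(Rational(-1, 78), I, Pow(418, Rational(1, 2))) (u = Mul(Pow(-418, Rational(1, 2)), Rational(-1, 78)) = Mul(Mul(I, Pow(418, Rational(1, 2))), Rational(-1, 78)) = Mul(Rational(-1, 78), I, Pow(418, Rational(1, 2))) ≈ Mul(-0.26212, I))
S = 139 (S = Add(-4, Mul(-1, Add(Mul(5, -14), Mul(-1, 73)))) = Add(-4, Mul(-1, Add(-70, -73))) = Add(-4, Mul(-1, -143)) = Add(-4, 143) = 139)
Mul(u, Pow(S, -1)) = Mul(Mul(Rational(-1, 78), I, Pow(418, Rational(1, 2))), Pow(139, -1)) = Mul(Mul(Rational(-1, 78), I, Pow(418, Rational(1, 2))), Rational(1, 139)) = Mul(Rational(-1, 10842), I, Pow(418, Rational(1, 2)))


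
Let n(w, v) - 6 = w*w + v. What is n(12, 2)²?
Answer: 23104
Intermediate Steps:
n(w, v) = 6 + v + w² (n(w, v) = 6 + (w*w + v) = 6 + (w² + v) = 6 + (v + w²) = 6 + v + w²)
n(12, 2)² = (6 + 2 + 12²)² = (6 + 2 + 144)² = 152² = 23104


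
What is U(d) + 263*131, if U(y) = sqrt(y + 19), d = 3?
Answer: 34453 + sqrt(22) ≈ 34458.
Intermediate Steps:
U(y) = sqrt(19 + y)
U(d) + 263*131 = sqrt(19 + 3) + 263*131 = sqrt(22) + 34453 = 34453 + sqrt(22)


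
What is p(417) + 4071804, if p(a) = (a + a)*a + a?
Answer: 4419999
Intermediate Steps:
p(a) = a + 2*a² (p(a) = (2*a)*a + a = 2*a² + a = a + 2*a²)
p(417) + 4071804 = 417*(1 + 2*417) + 4071804 = 417*(1 + 834) + 4071804 = 417*835 + 4071804 = 348195 + 4071804 = 4419999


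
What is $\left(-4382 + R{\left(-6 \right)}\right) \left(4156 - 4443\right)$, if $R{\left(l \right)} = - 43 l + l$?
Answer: $1185310$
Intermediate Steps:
$R{\left(l \right)} = - 42 l$
$\left(-4382 + R{\left(-6 \right)}\right) \left(4156 - 4443\right) = \left(-4382 - -252\right) \left(4156 - 4443\right) = \left(-4382 + 252\right) \left(-287\right) = \left(-4130\right) \left(-287\right) = 1185310$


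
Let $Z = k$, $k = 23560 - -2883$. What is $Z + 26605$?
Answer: $53048$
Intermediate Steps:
$k = 26443$ ($k = 23560 + 2883 = 26443$)
$Z = 26443$
$Z + 26605 = 26443 + 26605 = 53048$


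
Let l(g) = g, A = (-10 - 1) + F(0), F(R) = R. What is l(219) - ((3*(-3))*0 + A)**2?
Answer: 98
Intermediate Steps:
A = -11 (A = (-10 - 1) + 0 = -11 + 0 = -11)
l(219) - ((3*(-3))*0 + A)**2 = 219 - ((3*(-3))*0 - 11)**2 = 219 - (-9*0 - 11)**2 = 219 - (0 - 11)**2 = 219 - 1*(-11)**2 = 219 - 1*121 = 219 - 121 = 98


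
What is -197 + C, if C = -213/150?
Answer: -9921/50 ≈ -198.42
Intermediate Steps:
C = -71/50 (C = -213*1/150 = -71/50 ≈ -1.4200)
-197 + C = -197 - 71/50 = -9921/50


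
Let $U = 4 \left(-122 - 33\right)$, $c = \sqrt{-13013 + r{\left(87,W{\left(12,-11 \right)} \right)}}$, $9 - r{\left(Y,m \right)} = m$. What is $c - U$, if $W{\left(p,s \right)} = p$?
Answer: $620 + 2 i \sqrt{3254} \approx 620.0 + 114.09 i$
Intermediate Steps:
$r{\left(Y,m \right)} = 9 - m$
$c = 2 i \sqrt{3254}$ ($c = \sqrt{-13013 + \left(9 - 12\right)} = \sqrt{-13013 - 3} = \sqrt{-13016} = 2 i \sqrt{3254} \approx 114.09 i$)
$U = -620$ ($U = 4 \left(-122 - 33\right) = 4 \left(-155\right) = -620$)
$c - U = 2 i \sqrt{3254} - -620 = 2 i \sqrt{3254} + 620 = 620 + 2 i \sqrt{3254}$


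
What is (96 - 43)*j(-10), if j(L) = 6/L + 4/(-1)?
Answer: -1219/5 ≈ -243.80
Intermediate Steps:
j(L) = -4 + 6/L (j(L) = 6/L + 4*(-1) = 6/L - 4 = -4 + 6/L)
(96 - 43)*j(-10) = (96 - 43)*(-4 + 6/(-10)) = 53*(-4 + 6*(-⅒)) = 53*(-4 - ⅗) = 53*(-23/5) = -1219/5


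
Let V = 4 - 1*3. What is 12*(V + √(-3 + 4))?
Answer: 24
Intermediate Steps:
V = 1 (V = 4 - 3 = 1)
12*(V + √(-3 + 4)) = 12*(1 + √(-3 + 4)) = 12*(1 + √1) = 12*(1 + 1) = 12*2 = 24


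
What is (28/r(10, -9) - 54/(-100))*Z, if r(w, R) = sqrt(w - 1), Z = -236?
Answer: -174758/75 ≈ -2330.1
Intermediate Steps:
r(w, R) = sqrt(-1 + w)
(28/r(10, -9) - 54/(-100))*Z = (28/(sqrt(-1 + 10)) - 54/(-100))*(-236) = (28/(sqrt(9)) - 54*(-1/100))*(-236) = (28/3 + 27/50)*(-236) = (1481/150)*(-236) = -174758/75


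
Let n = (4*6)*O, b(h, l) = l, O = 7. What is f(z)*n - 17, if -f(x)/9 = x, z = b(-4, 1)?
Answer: -1529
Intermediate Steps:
z = 1
f(x) = -9*x
n = 168 (n = (4*6)*7 = 24*7 = 168)
f(z)*n - 17 = -9*1*168 - 17 = -9*168 - 17 = -1512 - 17 = -1529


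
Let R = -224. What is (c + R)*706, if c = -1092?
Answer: -929096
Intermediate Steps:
(c + R)*706 = (-1092 - 224)*706 = -1316*706 = -929096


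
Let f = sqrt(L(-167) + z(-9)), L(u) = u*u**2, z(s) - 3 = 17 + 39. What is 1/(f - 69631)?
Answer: -69631/4853133565 - 2*I*sqrt(1164351)/4853133565 ≈ -1.4348e-5 - 4.4468e-7*I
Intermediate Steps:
z(s) = 59 (z(s) = 3 + (17 + 39) = 3 + 56 = 59)
L(u) = u**3
f = 2*I*sqrt(1164351) (f = sqrt((-167)**3 + 59) = sqrt(-4657463 + 59) = sqrt(-4657404) = 2*I*sqrt(1164351) ≈ 2158.1*I)
1/(f - 69631) = 1/(2*I*sqrt(1164351) - 69631) = 1/(-69631 + 2*I*sqrt(1164351))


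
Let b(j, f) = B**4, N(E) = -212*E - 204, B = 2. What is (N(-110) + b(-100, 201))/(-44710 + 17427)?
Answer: -23132/27283 ≈ -0.84785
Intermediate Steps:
N(E) = -204 - 212*E
b(j, f) = 16 (b(j, f) = 2**4 = 16)
(N(-110) + b(-100, 201))/(-44710 + 17427) = ((-204 - 212*(-110)) + 16)/(-44710 + 17427) = ((-204 + 23320) + 16)/(-27283) = (23116 + 16)*(-1/27283) = 23132*(-1/27283) = -23132/27283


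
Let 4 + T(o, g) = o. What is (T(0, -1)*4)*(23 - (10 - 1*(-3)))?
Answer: -160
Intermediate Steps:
T(o, g) = -4 + o
(T(0, -1)*4)*(23 - (10 - 1*(-3))) = ((-4 + 0)*4)*(23 - (10 - 1*(-3))) = (-4*4)*(23 - (10 + 3)) = -16*(23 - 1*13) = -16*(23 - 13) = -16*10 = -160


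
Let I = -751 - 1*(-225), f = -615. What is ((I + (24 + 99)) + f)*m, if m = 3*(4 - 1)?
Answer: -9162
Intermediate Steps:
I = -526 (I = -751 + 225 = -526)
m = 9 (m = 3*3 = 9)
((I + (24 + 99)) + f)*m = ((-526 + (24 + 99)) - 615)*9 = ((-526 + 123) - 615)*9 = (-403 - 615)*9 = -1018*9 = -9162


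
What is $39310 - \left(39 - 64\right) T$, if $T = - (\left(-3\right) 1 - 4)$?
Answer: $39485$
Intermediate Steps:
$T = 7$ ($T = - (-3 - 4) = \left(-1\right) \left(-7\right) = 7$)
$39310 - \left(39 - 64\right) T = 39310 - \left(39 - 64\right) 7 = 39310 - \left(-25\right) 7 = 39310 - -175 = 39310 + 175 = 39485$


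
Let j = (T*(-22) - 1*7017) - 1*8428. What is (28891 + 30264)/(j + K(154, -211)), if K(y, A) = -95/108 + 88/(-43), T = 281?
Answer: -274715820/100449377 ≈ -2.7349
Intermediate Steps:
j = -21627 (j = (281*(-22) - 1*7017) - 1*8428 = (-6182 - 7017) - 8428 = -13199 - 8428 = -21627)
K(y, A) = -13589/4644 (K(y, A) = -95*1/108 + 88*(-1/43) = -95/108 - 88/43 = -13589/4644)
(28891 + 30264)/(j + K(154, -211)) = (28891 + 30264)/(-21627 - 13589/4644) = 59155/(-100449377/4644) = 59155*(-4644/100449377) = -274715820/100449377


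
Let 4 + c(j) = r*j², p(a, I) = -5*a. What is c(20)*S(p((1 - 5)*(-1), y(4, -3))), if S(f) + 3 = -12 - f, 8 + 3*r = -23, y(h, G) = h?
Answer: -62060/3 ≈ -20687.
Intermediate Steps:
r = -31/3 (r = -8/3 + (⅓)*(-23) = -8/3 - 23/3 = -31/3 ≈ -10.333)
S(f) = -15 - f (S(f) = -3 + (-12 - f) = -15 - f)
c(j) = -4 - 31*j²/3
c(20)*S(p((1 - 5)*(-1), y(4, -3))) = (-4 - 31/3*20²)*(-15 - (-5)*(1 - 5)*(-1)) = (-4 - 31/3*400)*(-15 - (-5)*(-4*(-1))) = (-4 - 12400/3)*(-15 - (-5)*4) = -12412*(-15 - 1*(-20))/3 = -12412*(-15 + 20)/3 = -12412/3*5 = -62060/3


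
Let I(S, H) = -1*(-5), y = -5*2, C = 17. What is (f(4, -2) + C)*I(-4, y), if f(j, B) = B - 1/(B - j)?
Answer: 455/6 ≈ 75.833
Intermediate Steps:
y = -10
I(S, H) = 5
(f(4, -2) + C)*I(-4, y) = ((-1 + (-2)**2 - 1*(-2)*4)/(-2 - 1*4) + 17)*5 = ((-1 + 4 + 8)/(-2 - 4) + 17)*5 = (11/(-6) + 17)*5 = (-1/6*11 + 17)*5 = (-11/6 + 17)*5 = (91/6)*5 = 455/6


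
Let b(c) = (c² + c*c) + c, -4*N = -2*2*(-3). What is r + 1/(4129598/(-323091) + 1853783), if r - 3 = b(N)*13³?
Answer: 19739748299044581/598936473655 ≈ 32958.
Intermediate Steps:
N = -3 (N = -(-2*2)*(-3)/4 = -(-1)*(-3) = -¼*12 = -3)
b(c) = c + 2*c² (b(c) = (c² + c²) + c = 2*c² + c = c + 2*c²)
r = 32958 (r = 3 - 3*(1 + 2*(-3))*13³ = 3 - 3*(1 - 6)*2197 = 3 - 3*(-5)*2197 = 3 + 15*2197 = 3 + 32955 = 32958)
r + 1/(4129598/(-323091) + 1853783) = 32958 + 1/(4129598/(-323091) + 1853783) = 32958 + 1/(4129598*(-1/323091) + 1853783) = 32958 + 1/(-4129598/323091 + 1853783) = 32958 + 1/(598936473655/323091) = 32958 + 323091/598936473655 = 19739748299044581/598936473655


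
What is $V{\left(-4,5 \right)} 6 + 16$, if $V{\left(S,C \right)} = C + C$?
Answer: $76$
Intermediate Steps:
$V{\left(S,C \right)} = 2 C$
$V{\left(-4,5 \right)} 6 + 16 = 2 \cdot 5 \cdot 6 + 16 = 10 \cdot 6 + 16 = 60 + 16 = 76$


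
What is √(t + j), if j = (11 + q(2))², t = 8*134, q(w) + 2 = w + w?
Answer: √1241 ≈ 35.228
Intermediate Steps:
q(w) = -2 + 2*w (q(w) = -2 + (w + w) = -2 + 2*w)
t = 1072
j = 169 (j = (11 + (-2 + 2*2))² = (11 + (-2 + 4))² = (11 + 2)² = 13² = 169)
√(t + j) = √(1072 + 169) = √1241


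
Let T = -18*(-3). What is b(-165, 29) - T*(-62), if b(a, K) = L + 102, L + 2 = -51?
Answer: 3397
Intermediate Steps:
L = -53 (L = -2 - 51 = -53)
T = 54
b(a, K) = 49 (b(a, K) = -53 + 102 = 49)
b(-165, 29) - T*(-62) = 49 - 54*(-62) = 49 - 1*(-3348) = 49 + 3348 = 3397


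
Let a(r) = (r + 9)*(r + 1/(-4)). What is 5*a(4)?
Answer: 975/4 ≈ 243.75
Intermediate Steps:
a(r) = (9 + r)*(-1/4 + r) (a(r) = (9 + r)*(r - 1/4) = (9 + r)*(-1/4 + r))
5*a(4) = 5*(-9/4 + 4**2 + (35/4)*4) = 5*(-9/4 + 16 + 35) = 5*(195/4) = 975/4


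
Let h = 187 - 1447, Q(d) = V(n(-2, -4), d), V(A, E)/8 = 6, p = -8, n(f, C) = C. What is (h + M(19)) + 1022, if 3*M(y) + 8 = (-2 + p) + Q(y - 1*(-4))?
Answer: -228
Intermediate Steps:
V(A, E) = 48 (V(A, E) = 8*6 = 48)
Q(d) = 48
h = -1260
M(y) = 10 (M(y) = -8/3 + ((-2 - 8) + 48)/3 = -8/3 + (-10 + 48)/3 = -8/3 + (⅓)*38 = -8/3 + 38/3 = 10)
(h + M(19)) + 1022 = (-1260 + 10) + 1022 = -1250 + 1022 = -228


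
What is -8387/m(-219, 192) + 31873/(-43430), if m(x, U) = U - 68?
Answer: -184099831/2692660 ≈ -68.371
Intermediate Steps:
m(x, U) = -68 + U
-8387/m(-219, 192) + 31873/(-43430) = -8387/(-68 + 192) + 31873/(-43430) = -8387/124 + 31873*(-1/43430) = -8387*1/124 - 31873/43430 = -8387/124 - 31873/43430 = -184099831/2692660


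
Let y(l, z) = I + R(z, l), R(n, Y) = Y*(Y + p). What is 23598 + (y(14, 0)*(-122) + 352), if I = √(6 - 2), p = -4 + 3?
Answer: 1502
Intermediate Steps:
p = -1
R(n, Y) = Y*(-1 + Y) (R(n, Y) = Y*(Y - 1) = Y*(-1 + Y))
I = 2 (I = √4 = 2)
y(l, z) = 2 + l*(-1 + l)
23598 + (y(14, 0)*(-122) + 352) = 23598 + ((2 + 14*(-1 + 14))*(-122) + 352) = 23598 + ((2 + 14*13)*(-122) + 352) = 23598 + ((2 + 182)*(-122) + 352) = 23598 + (184*(-122) + 352) = 23598 + (-22448 + 352) = 23598 - 22096 = 1502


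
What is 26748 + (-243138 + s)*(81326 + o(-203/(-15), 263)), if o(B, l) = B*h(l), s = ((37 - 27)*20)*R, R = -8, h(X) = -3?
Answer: -99467997386/5 ≈ -1.9894e+10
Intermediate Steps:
s = -1600 (s = ((37 - 27)*20)*(-8) = (10*20)*(-8) = 200*(-8) = -1600)
o(B, l) = -3*B (o(B, l) = B*(-3) = -3*B)
26748 + (-243138 + s)*(81326 + o(-203/(-15), 263)) = 26748 + (-243138 - 1600)*(81326 - (-609)/(-15)) = 26748 - 244738*(81326 - (-609)*(-1)/15) = 26748 - 244738*(81326 - 3*203/15) = 26748 - 244738*(81326 - 203/5) = 26748 - 244738*406427/5 = 26748 - 99468131126/5 = -99467997386/5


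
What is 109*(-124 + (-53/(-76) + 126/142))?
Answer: -72000277/5396 ≈ -13343.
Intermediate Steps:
109*(-124 + (-53/(-76) + 126/142)) = 109*(-124 + (-53*(-1/76) + 126*(1/142))) = 109*(-124 + (53/76 + 63/71)) = 109*(-124 + 8551/5396) = 109*(-660553/5396) = -72000277/5396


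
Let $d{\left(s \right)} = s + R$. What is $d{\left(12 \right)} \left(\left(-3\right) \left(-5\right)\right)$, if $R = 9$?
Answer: $315$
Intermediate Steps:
$d{\left(s \right)} = 9 + s$ ($d{\left(s \right)} = s + 9 = 9 + s$)
$d{\left(12 \right)} \left(\left(-3\right) \left(-5\right)\right) = \left(9 + 12\right) \left(\left(-3\right) \left(-5\right)\right) = 21 \cdot 15 = 315$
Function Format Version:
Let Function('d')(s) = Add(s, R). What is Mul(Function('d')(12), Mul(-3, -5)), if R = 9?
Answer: 315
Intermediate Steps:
Function('d')(s) = Add(9, s) (Function('d')(s) = Add(s, 9) = Add(9, s))
Mul(Function('d')(12), Mul(-3, -5)) = Mul(Add(9, 12), Mul(-3, -5)) = Mul(21, 15) = 315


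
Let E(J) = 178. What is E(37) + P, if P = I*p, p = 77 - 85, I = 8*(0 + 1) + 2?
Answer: 98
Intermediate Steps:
I = 10 (I = 8*1 + 2 = 8 + 2 = 10)
p = -8
P = -80 (P = 10*(-8) = -80)
E(37) + P = 178 - 80 = 98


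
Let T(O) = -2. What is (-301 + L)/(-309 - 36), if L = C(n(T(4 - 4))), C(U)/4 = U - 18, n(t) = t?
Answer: 127/115 ≈ 1.1043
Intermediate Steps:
C(U) = -72 + 4*U (C(U) = 4*(U - 18) = 4*(-18 + U) = -72 + 4*U)
L = -80 (L = -72 + 4*(-2) = -72 - 8 = -80)
(-301 + L)/(-309 - 36) = (-301 - 80)/(-309 - 36) = -381/(-345) = -381*(-1/345) = 127/115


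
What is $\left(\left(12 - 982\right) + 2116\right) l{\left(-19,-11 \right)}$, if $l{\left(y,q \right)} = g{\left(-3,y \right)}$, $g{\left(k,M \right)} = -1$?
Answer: $-1146$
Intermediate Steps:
$l{\left(y,q \right)} = -1$
$\left(\left(12 - 982\right) + 2116\right) l{\left(-19,-11 \right)} = \left(\left(12 - 982\right) + 2116\right) \left(-1\right) = \left(-970 + 2116\right) \left(-1\right) = 1146 \left(-1\right) = -1146$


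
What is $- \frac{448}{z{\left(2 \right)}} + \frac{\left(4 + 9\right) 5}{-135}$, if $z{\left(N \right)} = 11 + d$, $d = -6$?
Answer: $- \frac{12161}{135} \approx -90.081$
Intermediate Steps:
$z{\left(N \right)} = 5$ ($z{\left(N \right)} = 11 - 6 = 5$)
$- \frac{448}{z{\left(2 \right)}} + \frac{\left(4 + 9\right) 5}{-135} = - \frac{448}{5} + \frac{\left(4 + 9\right) 5}{-135} = \left(-448\right) \frac{1}{5} + 13 \cdot 5 \left(- \frac{1}{135}\right) = - \frac{448}{5} + 65 \left(- \frac{1}{135}\right) = - \frac{448}{5} - \frac{13}{27} = - \frac{12161}{135}$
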